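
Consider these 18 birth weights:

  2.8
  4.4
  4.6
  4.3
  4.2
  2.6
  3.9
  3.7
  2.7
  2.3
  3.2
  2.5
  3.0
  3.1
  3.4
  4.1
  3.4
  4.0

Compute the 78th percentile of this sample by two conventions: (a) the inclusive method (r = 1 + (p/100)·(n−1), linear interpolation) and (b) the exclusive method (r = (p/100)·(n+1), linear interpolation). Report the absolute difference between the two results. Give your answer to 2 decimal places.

Sorted: 2.3, 2.5, 2.6, 2.7, 2.8, 3.0, 3.1, 3.2, 3.4, 3.4, 3.7, 3.9, 4.0, 4.1, 4.2, 4.3, 4.4, 4.6.
n = 18.
(a) r = 14.26; between ranks 14 (4.1) and 15 (4.2): 4.126.
(b) r = 14.82; between ranks 14 (4.1) and 15 (4.2): 4.182.
|4.126 − 4.182| = 0.056.

0.06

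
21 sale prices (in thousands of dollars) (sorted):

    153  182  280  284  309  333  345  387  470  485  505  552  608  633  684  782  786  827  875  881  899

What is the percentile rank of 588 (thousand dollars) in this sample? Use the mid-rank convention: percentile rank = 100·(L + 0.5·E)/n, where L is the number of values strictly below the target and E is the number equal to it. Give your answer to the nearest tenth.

Count below 588: L = 12; count equal: E = 0; n = 21.
Percentile rank = 100·(12 + 0.5·0)/21 = 100·12/21 = 57.14.

57.1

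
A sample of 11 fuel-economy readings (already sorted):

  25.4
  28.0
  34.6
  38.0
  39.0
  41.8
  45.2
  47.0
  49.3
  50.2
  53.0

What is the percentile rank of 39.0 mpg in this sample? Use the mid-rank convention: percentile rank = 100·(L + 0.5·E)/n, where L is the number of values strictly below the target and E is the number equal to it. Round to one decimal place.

Count below 39.0: L = 4; count equal: E = 1; n = 11.
Percentile rank = 100·(4 + 0.5·1)/11 = 100·4.5/11 = 40.91.

40.9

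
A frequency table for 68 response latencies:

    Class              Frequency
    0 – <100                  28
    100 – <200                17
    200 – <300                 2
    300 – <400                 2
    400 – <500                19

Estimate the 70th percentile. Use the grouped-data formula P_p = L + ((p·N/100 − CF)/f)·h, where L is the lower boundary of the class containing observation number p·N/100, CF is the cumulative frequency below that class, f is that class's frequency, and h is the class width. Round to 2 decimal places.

N = 68; target position k = 70/100 · 68 = 47.6.
Cumulative frequencies: 28, 45, 47, 49, 68.
Observation 47.6 falls in the class 300 – <400.
L = 300, CF = 47, f = 2, h = 100.
P70 = 300 + ((47.6 − 47)/2)·100 = 300 + 30 = 330.

330.00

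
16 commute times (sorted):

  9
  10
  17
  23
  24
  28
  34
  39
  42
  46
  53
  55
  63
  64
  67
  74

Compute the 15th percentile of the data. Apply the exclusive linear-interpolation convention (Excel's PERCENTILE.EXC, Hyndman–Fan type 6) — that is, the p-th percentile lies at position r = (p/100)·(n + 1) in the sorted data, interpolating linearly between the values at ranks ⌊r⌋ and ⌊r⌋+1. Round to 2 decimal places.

n = 16.
r = (15/100)·(16 + 1) = 2.55.
Rank 2 is 10 and rank 3 is 17.
Interpolate: 10 + 0.55·(17 − 10) = 10 + 0.55·7 = 13.85.

13.85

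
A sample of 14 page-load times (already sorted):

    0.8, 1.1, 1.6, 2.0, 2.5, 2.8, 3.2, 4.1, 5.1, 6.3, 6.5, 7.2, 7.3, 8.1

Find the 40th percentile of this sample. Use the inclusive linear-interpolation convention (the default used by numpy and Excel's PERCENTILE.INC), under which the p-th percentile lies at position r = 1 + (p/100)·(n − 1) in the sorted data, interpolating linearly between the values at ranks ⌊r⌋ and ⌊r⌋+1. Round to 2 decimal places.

n = 14.
r = 1 + (40/100)·(14 − 1) = 1 + 5.2 = 6.2.
Rank 6 is 2.8 and rank 7 is 3.2.
Interpolate: 2.8 + 0.2·(3.2 − 2.8) = 2.8 + 0.2·0.4 = 2.88.

2.88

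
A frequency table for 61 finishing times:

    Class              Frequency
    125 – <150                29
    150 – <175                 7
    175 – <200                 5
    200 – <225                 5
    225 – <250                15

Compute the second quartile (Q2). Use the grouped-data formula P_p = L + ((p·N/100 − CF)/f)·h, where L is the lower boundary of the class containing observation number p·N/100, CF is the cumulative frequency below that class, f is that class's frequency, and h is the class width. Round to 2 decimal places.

N = 61; target position k = 50/100 · 61 = 30.5.
Cumulative frequencies: 29, 36, 41, 46, 61.
Observation 30.5 falls in the class 150 – <175.
L = 150, CF = 29, f = 7, h = 25.
P50 = 150 + ((30.5 − 29)/7)·25 = 150 + 5.35714 = 155.357.

155.36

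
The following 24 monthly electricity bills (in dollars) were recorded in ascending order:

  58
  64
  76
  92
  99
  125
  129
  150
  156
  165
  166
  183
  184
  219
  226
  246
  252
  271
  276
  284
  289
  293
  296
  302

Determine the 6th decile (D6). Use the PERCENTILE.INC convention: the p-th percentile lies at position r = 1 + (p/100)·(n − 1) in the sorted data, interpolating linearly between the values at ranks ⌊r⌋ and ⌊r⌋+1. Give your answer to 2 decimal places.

224.60

n = 24.
r = 1 + (60/100)·(24 − 1) = 1 + 13.8 = 14.8.
Rank 14 is 219 and rank 15 is 226.
Interpolate: 219 + 0.8·(226 − 219) = 219 + 0.8·7 = 224.6.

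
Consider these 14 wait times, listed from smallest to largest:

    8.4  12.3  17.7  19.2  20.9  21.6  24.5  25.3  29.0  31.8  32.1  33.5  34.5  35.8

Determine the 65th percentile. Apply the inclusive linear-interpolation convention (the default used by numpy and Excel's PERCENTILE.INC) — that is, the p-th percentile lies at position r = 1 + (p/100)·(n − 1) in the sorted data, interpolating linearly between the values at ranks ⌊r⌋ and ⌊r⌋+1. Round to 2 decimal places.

30.26

n = 14.
r = 1 + (65/100)·(14 − 1) = 1 + 8.45 = 9.45.
Rank 9 is 29.0 and rank 10 is 31.8.
Interpolate: 29.0 + 0.45·(31.8 − 29.0) = 29.0 + 0.45·2.8 = 30.26.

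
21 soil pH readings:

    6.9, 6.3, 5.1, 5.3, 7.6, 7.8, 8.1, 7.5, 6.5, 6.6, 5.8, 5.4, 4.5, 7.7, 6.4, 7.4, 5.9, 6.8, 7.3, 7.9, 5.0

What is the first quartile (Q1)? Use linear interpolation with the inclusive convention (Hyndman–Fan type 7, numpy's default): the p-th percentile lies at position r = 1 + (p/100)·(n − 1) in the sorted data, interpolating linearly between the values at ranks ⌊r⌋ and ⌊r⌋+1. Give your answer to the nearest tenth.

5.8

Sorted: 4.5, 5.0, 5.1, 5.3, 5.4, 5.8, 5.9, 6.3, 6.4, 6.5, 6.6, 6.8, 6.9, 7.3, 7.4, 7.5, 7.6, 7.7, 7.8, 7.9, 8.1.
n = 21.
r = 1 + (25/100)·(21 − 1) = 1 + 5 = 6.
r is an integer, so P25 is the value at rank 6: 5.8.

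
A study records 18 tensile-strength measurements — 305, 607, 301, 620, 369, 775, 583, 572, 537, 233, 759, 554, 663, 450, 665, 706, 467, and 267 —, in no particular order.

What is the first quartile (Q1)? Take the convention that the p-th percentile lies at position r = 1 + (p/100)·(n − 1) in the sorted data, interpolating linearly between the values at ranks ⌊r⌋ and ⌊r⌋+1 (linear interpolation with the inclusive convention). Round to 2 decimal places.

389.25

Sorted: 233, 267, 301, 305, 369, 450, 467, 537, 554, 572, 583, 607, 620, 663, 665, 706, 759, 775.
n = 18.
r = 1 + (25/100)·(18 − 1) = 1 + 4.25 = 5.25.
Rank 5 is 369 and rank 6 is 450.
Interpolate: 369 + 0.25·(450 − 369) = 369 + 0.25·81 = 389.25.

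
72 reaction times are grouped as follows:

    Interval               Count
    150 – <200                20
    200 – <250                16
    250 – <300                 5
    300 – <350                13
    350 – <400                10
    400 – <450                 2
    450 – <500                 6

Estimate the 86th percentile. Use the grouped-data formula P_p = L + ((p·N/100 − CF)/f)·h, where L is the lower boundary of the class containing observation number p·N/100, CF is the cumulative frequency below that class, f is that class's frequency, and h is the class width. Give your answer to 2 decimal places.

389.60

N = 72; target position k = 86/100 · 72 = 61.92.
Cumulative frequencies: 20, 36, 41, 54, 64, 66, 72.
Observation 61.92 falls in the class 350 – <400.
L = 350, CF = 54, f = 10, h = 50.
P86 = 350 + ((61.92 − 54)/10)·50 = 350 + 39.6 = 389.6.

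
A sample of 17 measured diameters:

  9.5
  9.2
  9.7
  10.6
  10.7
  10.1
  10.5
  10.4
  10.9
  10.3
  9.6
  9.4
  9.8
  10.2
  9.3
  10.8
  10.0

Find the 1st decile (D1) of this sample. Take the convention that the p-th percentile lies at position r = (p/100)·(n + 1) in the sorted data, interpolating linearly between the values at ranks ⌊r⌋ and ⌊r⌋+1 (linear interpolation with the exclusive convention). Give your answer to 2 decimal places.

9.28

Sorted: 9.2, 9.3, 9.4, 9.5, 9.6, 9.7, 9.8, 10.0, 10.1, 10.2, 10.3, 10.4, 10.5, 10.6, 10.7, 10.8, 10.9.
n = 17.
r = (10/100)·(17 + 1) = 1.8.
Rank 1 is 9.2 and rank 2 is 9.3.
Interpolate: 9.2 + 0.8·(9.3 − 9.2) = 9.2 + 0.8·0.1 = 9.28.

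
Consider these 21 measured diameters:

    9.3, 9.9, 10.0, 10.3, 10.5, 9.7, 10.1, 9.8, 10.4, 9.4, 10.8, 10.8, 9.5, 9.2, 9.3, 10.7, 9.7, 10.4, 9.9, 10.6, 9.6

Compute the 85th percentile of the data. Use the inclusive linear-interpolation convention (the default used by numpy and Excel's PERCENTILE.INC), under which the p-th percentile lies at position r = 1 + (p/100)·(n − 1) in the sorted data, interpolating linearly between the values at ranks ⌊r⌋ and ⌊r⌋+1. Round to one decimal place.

Sorted: 9.2, 9.3, 9.3, 9.4, 9.5, 9.6, 9.7, 9.7, 9.8, 9.9, 9.9, 10.0, 10.1, 10.3, 10.4, 10.4, 10.5, 10.6, 10.7, 10.8, 10.8.
n = 21.
r = 1 + (85/100)·(21 − 1) = 1 + 17 = 18.
r is an integer, so P85 is the value at rank 18: 10.6.

10.6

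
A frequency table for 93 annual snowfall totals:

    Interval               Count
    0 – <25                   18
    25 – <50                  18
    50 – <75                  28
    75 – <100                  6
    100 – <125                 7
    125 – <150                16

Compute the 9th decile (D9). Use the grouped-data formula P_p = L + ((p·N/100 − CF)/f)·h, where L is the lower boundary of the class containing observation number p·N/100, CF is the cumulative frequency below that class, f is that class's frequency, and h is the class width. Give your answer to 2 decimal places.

N = 93; target position k = 90/100 · 93 = 83.7.
Cumulative frequencies: 18, 36, 64, 70, 77, 93.
Observation 83.7 falls in the class 125 – <150.
L = 125, CF = 77, f = 16, h = 25.
P90 = 125 + ((83.7 − 77)/16)·25 = 125 + 10.4688 = 135.469.

135.47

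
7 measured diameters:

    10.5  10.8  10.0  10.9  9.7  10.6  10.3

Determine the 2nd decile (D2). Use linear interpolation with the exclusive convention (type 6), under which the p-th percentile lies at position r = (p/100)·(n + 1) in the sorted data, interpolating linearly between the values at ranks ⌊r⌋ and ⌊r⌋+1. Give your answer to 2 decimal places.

9.88

Sorted: 9.7, 10.0, 10.3, 10.5, 10.6, 10.8, 10.9.
n = 7.
r = (20/100)·(7 + 1) = 1.6.
Rank 1 is 9.7 and rank 2 is 10.0.
Interpolate: 9.7 + 0.6·(10.0 − 9.7) = 9.7 + 0.6·0.3 = 9.88.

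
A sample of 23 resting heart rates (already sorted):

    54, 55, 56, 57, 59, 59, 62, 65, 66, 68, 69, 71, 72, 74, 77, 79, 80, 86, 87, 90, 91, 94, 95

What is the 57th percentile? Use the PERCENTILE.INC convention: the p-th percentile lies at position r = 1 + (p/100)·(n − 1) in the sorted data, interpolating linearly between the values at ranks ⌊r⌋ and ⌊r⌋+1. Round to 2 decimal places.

73.08

n = 23.
r = 1 + (57/100)·(23 − 1) = 1 + 12.54 = 13.54.
Rank 13 is 72 and rank 14 is 74.
Interpolate: 72 + 0.54·(74 − 72) = 72 + 0.54·2 = 73.08.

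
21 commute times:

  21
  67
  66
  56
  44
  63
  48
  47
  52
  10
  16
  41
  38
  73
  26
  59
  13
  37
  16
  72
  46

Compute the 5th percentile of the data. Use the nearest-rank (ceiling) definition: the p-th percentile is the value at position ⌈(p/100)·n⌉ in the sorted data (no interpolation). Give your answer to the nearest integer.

Sorted: 10, 13, 16, 16, 21, 26, 37, 38, 41, 44, 46, 47, 48, 52, 56, 59, 63, 66, 67, 72, 73.
n = 21.
Position = ⌈5/100 · 21⌉ = ⌈1.05⌉ = 2.
The value at rank 2 is 13.

13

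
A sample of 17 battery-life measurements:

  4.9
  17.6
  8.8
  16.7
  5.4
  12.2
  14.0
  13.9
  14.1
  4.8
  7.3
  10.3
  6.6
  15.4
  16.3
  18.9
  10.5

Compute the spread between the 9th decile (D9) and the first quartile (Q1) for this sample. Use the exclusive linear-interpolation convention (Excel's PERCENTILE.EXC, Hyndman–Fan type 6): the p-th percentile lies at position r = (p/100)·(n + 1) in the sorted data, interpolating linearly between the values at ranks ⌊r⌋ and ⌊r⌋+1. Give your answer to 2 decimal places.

Sorted: 4.8, 4.9, 5.4, 6.6, 7.3, 8.8, 10.3, 10.5, 12.2, 13.9, 14.0, 14.1, 15.4, 16.3, 16.7, 17.6, 18.9.
n = 17.
P25: r = 4.5; ranks 4–5 are 6.6, 7.3; interpolating gives 6.95.
P90: r = 16.2; ranks 16–17 are 17.6, 18.9; interpolating gives 17.86.
Difference: 17.86 − 6.95 = 10.91.

10.91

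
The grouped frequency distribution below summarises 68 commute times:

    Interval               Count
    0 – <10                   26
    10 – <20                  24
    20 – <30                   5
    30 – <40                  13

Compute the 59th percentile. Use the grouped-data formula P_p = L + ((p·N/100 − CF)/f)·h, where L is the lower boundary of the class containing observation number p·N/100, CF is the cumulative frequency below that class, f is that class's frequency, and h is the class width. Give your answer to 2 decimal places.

N = 68; target position k = 59/100 · 68 = 40.12.
Cumulative frequencies: 26, 50, 55, 68.
Observation 40.12 falls in the class 10 – <20.
L = 10, CF = 26, f = 24, h = 10.
P59 = 10 + ((40.12 − 26)/24)·10 = 10 + 5.88333 = 15.8833.

15.88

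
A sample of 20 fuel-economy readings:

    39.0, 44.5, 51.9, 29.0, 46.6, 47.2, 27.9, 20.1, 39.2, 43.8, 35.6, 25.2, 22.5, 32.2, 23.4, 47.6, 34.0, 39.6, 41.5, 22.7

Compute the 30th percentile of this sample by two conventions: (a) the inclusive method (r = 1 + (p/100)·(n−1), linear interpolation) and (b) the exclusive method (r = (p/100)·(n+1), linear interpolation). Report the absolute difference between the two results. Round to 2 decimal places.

Sorted: 20.1, 22.5, 22.7, 23.4, 25.2, 27.9, 29.0, 32.2, 34.0, 35.6, 39.0, 39.2, 39.6, 41.5, 43.8, 44.5, 46.6, 47.2, 47.6, 51.9.
n = 20.
(a) r = 6.7; between ranks 6 (27.9) and 7 (29.0): 28.67.
(b) r = 6.3; between ranks 6 (27.9) and 7 (29.0): 28.23.
|28.67 − 28.23| = 0.44.

0.44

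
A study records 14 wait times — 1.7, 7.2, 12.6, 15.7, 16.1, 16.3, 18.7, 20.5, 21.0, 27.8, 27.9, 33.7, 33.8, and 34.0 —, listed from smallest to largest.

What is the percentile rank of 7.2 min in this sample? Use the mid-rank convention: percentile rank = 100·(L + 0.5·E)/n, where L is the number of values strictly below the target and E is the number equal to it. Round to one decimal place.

Count below 7.2: L = 1; count equal: E = 1; n = 14.
Percentile rank = 100·(1 + 0.5·1)/14 = 100·1.5/14 = 10.71.

10.7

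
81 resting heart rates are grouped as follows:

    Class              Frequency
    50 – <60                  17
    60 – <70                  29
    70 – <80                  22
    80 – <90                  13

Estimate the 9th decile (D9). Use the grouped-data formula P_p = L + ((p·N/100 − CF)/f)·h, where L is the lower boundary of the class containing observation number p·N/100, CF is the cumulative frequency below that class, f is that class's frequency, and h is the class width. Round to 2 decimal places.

N = 81; target position k = 90/100 · 81 = 72.9.
Cumulative frequencies: 17, 46, 68, 81.
Observation 72.9 falls in the class 80 – <90.
L = 80, CF = 68, f = 13, h = 10.
P90 = 80 + ((72.9 − 68)/13)·10 = 80 + 3.76923 = 83.7692.

83.77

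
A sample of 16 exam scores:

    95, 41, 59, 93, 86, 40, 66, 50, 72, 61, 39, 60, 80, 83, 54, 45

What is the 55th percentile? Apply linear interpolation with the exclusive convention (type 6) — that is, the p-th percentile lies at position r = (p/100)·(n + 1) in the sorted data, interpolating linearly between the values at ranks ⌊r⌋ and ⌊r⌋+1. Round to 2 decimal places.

Sorted: 39, 40, 41, 45, 50, 54, 59, 60, 61, 66, 72, 80, 83, 86, 93, 95.
n = 16.
r = (55/100)·(16 + 1) = 9.35.
Rank 9 is 61 and rank 10 is 66.
Interpolate: 61 + 0.35·(66 − 61) = 61 + 0.35·5 = 62.75.

62.75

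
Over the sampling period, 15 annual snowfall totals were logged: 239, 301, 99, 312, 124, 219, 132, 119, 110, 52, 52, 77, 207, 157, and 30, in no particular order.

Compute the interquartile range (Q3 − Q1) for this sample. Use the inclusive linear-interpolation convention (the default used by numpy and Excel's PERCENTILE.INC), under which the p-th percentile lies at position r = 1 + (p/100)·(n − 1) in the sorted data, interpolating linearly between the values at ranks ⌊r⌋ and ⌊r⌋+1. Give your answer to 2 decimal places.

125.00

Sorted: 30, 52, 52, 77, 99, 110, 119, 124, 132, 157, 207, 219, 239, 301, 312.
n = 15.
P25: r = 4.5; ranks 4–5 are 77, 99; interpolating gives 88.
P75: r = 11.5; ranks 11–12 are 207, 219; interpolating gives 213.
Difference: 213 − 88 = 125.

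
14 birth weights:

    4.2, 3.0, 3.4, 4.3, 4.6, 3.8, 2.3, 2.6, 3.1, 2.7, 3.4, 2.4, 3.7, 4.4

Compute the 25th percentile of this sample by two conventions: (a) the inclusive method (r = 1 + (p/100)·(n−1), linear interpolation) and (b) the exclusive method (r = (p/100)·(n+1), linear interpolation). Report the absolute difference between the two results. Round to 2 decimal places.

Sorted: 2.3, 2.4, 2.6, 2.7, 3.0, 3.1, 3.4, 3.4, 3.7, 3.8, 4.2, 4.3, 4.4, 4.6.
n = 14.
(a) r = 4.25; between ranks 4 (2.7) and 5 (3.0): 2.775.
(b) r = 3.75; between ranks 3 (2.6) and 4 (2.7): 2.675.
|2.775 − 2.675| = 0.1.

0.10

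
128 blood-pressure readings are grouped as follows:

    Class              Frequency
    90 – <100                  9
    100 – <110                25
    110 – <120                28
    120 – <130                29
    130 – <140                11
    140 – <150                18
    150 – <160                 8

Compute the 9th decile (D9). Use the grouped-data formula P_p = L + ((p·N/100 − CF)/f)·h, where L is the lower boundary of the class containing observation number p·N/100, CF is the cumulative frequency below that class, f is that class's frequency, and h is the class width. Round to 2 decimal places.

N = 128; target position k = 90/100 · 128 = 115.2.
Cumulative frequencies: 9, 34, 62, 91, 102, 120, 128.
Observation 115.2 falls in the class 140 – <150.
L = 140, CF = 102, f = 18, h = 10.
P90 = 140 + ((115.2 − 102)/18)·10 = 140 + 7.33333 = 147.333.

147.33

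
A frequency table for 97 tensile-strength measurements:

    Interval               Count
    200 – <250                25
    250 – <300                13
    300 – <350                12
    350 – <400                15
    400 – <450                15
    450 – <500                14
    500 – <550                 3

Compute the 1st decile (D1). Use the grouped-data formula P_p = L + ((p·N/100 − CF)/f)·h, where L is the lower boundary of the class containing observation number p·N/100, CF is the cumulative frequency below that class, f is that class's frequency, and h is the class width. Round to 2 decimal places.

219.40

N = 97; target position k = 10/100 · 97 = 9.7.
Cumulative frequencies: 25, 38, 50, 65, 80, 94, 97.
Observation 9.7 falls in the class 200 – <250.
L = 200, CF = 0, f = 25, h = 50.
P10 = 200 + ((9.7 − 0)/25)·50 = 200 + 19.4 = 219.4.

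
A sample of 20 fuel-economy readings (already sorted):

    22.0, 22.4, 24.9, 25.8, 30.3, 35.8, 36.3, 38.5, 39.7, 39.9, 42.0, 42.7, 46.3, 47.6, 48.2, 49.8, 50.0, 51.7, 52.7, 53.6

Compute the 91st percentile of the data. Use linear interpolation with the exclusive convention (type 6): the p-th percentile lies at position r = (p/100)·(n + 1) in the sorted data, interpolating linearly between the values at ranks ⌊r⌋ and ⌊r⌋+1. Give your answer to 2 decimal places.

n = 20.
r = (91/100)·(20 + 1) = 19.11.
Rank 19 is 52.7 and rank 20 is 53.6.
Interpolate: 52.7 + 0.11·(53.6 − 52.7) = 52.7 + 0.11·0.9 = 52.799.

52.80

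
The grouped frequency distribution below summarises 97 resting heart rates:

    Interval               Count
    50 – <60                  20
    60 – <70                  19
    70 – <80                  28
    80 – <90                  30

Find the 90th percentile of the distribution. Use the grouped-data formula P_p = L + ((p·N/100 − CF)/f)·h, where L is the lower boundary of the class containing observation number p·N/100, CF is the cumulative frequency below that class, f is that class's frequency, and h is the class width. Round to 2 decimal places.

N = 97; target position k = 90/100 · 97 = 87.3.
Cumulative frequencies: 20, 39, 67, 97.
Observation 87.3 falls in the class 80 – <90.
L = 80, CF = 67, f = 30, h = 10.
P90 = 80 + ((87.3 − 67)/30)·10 = 80 + 6.76667 = 86.7667.

86.77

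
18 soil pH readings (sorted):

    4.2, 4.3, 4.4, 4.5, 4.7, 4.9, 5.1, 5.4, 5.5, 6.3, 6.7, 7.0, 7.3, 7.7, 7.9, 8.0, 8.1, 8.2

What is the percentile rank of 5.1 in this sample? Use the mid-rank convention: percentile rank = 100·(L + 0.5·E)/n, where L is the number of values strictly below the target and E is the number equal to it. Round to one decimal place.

36.1

Count below 5.1: L = 6; count equal: E = 1; n = 18.
Percentile rank = 100·(6 + 0.5·1)/18 = 100·6.5/18 = 36.11.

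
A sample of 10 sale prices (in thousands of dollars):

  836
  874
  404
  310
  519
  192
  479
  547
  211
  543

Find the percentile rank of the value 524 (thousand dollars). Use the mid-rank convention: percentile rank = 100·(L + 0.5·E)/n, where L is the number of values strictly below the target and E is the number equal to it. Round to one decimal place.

60.0

Sorted: 192, 211, 310, 404, 479, 519, 543, 547, 836, 874.
Count below 524: L = 6; count equal: E = 0; n = 10.
Percentile rank = 100·(6 + 0.5·0)/10 = 100·6/10 = 60.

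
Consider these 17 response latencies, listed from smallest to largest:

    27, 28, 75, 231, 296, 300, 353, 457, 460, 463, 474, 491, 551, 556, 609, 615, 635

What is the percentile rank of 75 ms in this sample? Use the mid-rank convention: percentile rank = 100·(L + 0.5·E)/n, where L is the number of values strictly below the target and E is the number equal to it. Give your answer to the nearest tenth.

14.7

Count below 75: L = 2; count equal: E = 1; n = 17.
Percentile rank = 100·(2 + 0.5·1)/17 = 100·2.5/17 = 14.71.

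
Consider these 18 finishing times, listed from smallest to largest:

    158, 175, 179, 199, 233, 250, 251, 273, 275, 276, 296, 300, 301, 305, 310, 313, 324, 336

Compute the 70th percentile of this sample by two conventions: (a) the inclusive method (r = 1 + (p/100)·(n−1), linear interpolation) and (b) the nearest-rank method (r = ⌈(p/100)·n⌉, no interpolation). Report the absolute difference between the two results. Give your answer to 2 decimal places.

n = 18.
(a) r = 12.9; between ranks 12 (300) and 13 (301): 300.9.
(b) the nearest-rank method: rank 13 → 301.
|300.9 − 301| = 0.1.

0.10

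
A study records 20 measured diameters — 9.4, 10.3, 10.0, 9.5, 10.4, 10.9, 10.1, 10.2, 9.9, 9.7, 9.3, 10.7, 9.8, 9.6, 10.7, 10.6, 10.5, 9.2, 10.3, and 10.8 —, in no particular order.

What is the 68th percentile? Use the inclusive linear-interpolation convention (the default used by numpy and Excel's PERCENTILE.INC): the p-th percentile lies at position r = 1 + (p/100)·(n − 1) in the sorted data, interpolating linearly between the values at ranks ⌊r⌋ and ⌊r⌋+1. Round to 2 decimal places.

Sorted: 9.2, 9.3, 9.4, 9.5, 9.6, 9.7, 9.8, 9.9, 10.0, 10.1, 10.2, 10.3, 10.3, 10.4, 10.5, 10.6, 10.7, 10.7, 10.8, 10.9.
n = 20.
r = 1 + (68/100)·(20 − 1) = 1 + 12.92 = 13.92.
Rank 13 is 10.3 and rank 14 is 10.4.
Interpolate: 10.3 + 0.92·(10.4 − 10.3) = 10.3 + 0.92·0.1 = 10.392.

10.39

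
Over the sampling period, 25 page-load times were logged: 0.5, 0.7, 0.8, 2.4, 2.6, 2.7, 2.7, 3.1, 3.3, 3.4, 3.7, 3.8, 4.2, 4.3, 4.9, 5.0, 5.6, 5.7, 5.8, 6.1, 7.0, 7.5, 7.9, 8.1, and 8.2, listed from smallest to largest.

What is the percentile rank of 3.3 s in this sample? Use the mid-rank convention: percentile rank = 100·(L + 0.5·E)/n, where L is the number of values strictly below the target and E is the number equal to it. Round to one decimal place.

Count below 3.3: L = 8; count equal: E = 1; n = 25.
Percentile rank = 100·(8 + 0.5·1)/25 = 100·8.5/25 = 34.

34.0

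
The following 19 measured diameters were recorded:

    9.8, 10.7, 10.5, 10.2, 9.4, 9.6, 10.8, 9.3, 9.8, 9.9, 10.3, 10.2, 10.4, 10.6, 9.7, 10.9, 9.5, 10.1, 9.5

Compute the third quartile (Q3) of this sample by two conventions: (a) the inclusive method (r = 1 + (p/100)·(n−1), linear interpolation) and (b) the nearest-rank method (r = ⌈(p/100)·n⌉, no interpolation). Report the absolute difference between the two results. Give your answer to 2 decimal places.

Sorted: 9.3, 9.4, 9.5, 9.5, 9.6, 9.7, 9.8, 9.8, 9.9, 10.1, 10.2, 10.2, 10.3, 10.4, 10.5, 10.6, 10.7, 10.8, 10.9.
n = 19.
(a) r = 14.5; between ranks 14 (10.4) and 15 (10.5): 10.45.
(b) the nearest-rank method: rank 15 → 10.5.
|10.45 − 10.5| = 0.05.

0.05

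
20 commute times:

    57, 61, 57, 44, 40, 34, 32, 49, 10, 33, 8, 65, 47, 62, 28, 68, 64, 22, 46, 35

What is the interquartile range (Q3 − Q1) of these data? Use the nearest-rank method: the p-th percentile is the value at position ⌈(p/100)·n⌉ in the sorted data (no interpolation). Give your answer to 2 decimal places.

Sorted: 8, 10, 22, 28, 32, 33, 34, 35, 40, 44, 46, 47, 49, 57, 57, 61, 62, 64, 65, 68.
n = 20.
P25: rank ⌈25/100·20⌉ = 5 → 32.
P75: rank ⌈75/100·20⌉ = 15 → 57.
Difference: 57 − 32 = 25.

25.00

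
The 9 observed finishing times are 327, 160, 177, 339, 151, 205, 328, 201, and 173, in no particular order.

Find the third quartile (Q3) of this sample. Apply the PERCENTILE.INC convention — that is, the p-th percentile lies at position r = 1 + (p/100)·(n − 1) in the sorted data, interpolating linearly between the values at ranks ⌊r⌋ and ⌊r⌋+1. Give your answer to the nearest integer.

Sorted: 151, 160, 173, 177, 201, 205, 327, 328, 339.
n = 9.
r = 1 + (75/100)·(9 − 1) = 1 + 6 = 7.
r is an integer, so P75 is the value at rank 7: 327.

327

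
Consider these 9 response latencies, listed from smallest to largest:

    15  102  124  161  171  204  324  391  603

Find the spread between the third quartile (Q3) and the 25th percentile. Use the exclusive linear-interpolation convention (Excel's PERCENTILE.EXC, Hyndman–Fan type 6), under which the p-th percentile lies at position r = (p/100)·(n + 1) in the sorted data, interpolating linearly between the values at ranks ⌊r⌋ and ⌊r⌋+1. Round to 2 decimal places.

244.50

n = 9.
P25: r = 2.5; ranks 2–3 are 102, 124; interpolating gives 113.
P75: r = 7.5; ranks 7–8 are 324, 391; interpolating gives 357.5.
Difference: 357.5 − 113 = 244.5.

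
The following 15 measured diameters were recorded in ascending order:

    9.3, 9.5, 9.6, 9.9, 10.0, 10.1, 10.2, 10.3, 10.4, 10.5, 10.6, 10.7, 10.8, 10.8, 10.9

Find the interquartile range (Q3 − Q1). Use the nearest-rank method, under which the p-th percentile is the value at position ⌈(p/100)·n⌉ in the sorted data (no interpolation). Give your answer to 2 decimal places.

n = 15.
P25: rank ⌈25/100·15⌉ = 4 → 9.9.
P75: rank ⌈75/100·15⌉ = 12 → 10.7.
Difference: 10.7 − 9.9 = 0.8.

0.80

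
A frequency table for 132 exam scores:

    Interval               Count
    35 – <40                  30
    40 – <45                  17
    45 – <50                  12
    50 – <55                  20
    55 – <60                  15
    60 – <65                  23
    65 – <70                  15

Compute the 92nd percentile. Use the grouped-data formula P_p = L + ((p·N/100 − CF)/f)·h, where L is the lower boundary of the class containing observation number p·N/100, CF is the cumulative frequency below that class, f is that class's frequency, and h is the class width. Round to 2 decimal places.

66.48

N = 132; target position k = 92/100 · 132 = 121.44.
Cumulative frequencies: 30, 47, 59, 79, 94, 117, 132.
Observation 121.44 falls in the class 65 – <70.
L = 65, CF = 117, f = 15, h = 5.
P92 = 65 + ((121.44 − 117)/15)·5 = 65 + 1.48 = 66.48.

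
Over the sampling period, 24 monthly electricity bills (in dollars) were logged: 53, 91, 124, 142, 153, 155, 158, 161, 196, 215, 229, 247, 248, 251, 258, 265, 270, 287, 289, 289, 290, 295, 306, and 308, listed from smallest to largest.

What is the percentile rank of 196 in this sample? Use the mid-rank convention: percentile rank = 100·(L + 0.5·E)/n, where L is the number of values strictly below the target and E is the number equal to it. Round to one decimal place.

35.4

Count below 196: L = 8; count equal: E = 1; n = 24.
Percentile rank = 100·(8 + 0.5·1)/24 = 100·8.5/24 = 35.42.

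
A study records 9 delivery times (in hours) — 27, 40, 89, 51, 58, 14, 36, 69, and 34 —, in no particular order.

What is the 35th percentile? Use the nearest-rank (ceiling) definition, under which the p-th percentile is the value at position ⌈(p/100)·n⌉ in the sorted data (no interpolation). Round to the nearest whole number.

36

Sorted: 14, 27, 34, 36, 40, 51, 58, 69, 89.
n = 9.
Position = ⌈35/100 · 9⌉ = ⌈3.15⌉ = 4.
The value at rank 4 is 36.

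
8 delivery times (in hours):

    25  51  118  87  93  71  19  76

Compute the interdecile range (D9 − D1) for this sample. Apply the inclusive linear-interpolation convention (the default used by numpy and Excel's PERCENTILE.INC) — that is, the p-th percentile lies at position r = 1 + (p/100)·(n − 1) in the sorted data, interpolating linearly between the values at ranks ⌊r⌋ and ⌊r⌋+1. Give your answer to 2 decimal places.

77.30

Sorted: 19, 25, 51, 71, 76, 87, 93, 118.
n = 8.
P10: r = 1.7; ranks 1–2 are 19, 25; interpolating gives 23.2.
P90: r = 7.3; ranks 7–8 are 93, 118; interpolating gives 100.5.
Difference: 100.5 − 23.2 = 77.3.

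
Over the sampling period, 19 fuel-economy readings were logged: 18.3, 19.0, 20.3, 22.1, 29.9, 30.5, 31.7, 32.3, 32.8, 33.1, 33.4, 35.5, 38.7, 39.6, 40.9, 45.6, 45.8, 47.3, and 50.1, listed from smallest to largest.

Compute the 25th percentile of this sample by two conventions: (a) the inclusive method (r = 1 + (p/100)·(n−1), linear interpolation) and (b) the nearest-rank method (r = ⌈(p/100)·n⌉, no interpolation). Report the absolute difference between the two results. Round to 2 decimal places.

n = 19.
(a) r = 5.5; between ranks 5 (29.9) and 6 (30.5): 30.2.
(b) the nearest-rank method: rank 5 → 29.9.
|30.2 − 29.9| = 0.3.

0.30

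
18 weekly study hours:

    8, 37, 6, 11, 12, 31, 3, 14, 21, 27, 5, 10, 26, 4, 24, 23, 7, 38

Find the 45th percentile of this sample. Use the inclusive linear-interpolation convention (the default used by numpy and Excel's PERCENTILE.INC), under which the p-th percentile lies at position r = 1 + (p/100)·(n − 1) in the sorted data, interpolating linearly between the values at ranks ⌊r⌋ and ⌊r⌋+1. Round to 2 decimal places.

11.65

Sorted: 3, 4, 5, 6, 7, 8, 10, 11, 12, 14, 21, 23, 24, 26, 27, 31, 37, 38.
n = 18.
r = 1 + (45/100)·(18 − 1) = 1 + 7.65 = 8.65.
Rank 8 is 11 and rank 9 is 12.
Interpolate: 11 + 0.65·(12 − 11) = 11 + 0.65·1 = 11.65.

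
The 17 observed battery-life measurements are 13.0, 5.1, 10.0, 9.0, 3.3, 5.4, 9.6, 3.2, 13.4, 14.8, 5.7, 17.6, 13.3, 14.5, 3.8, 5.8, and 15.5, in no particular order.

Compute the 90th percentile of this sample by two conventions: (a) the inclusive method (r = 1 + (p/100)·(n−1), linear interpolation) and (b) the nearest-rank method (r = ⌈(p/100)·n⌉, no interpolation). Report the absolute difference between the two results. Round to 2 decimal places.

0.42

Sorted: 3.2, 3.3, 3.8, 5.1, 5.4, 5.7, 5.8, 9.0, 9.6, 10.0, 13.0, 13.3, 13.4, 14.5, 14.8, 15.5, 17.6.
n = 17.
(a) r = 15.4; between ranks 15 (14.8) and 16 (15.5): 15.08.
(b) the nearest-rank method: rank 16 → 15.5.
|15.08 − 15.5| = 0.42.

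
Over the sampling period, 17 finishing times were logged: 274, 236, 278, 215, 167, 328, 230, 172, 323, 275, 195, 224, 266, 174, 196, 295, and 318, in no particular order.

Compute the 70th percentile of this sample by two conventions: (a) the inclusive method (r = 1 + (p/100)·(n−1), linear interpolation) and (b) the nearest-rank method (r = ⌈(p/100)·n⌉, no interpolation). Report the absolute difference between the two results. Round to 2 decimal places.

0.60

Sorted: 167, 172, 174, 195, 196, 215, 224, 230, 236, 266, 274, 275, 278, 295, 318, 323, 328.
n = 17.
(a) r = 12.2; between ranks 12 (275) and 13 (278): 275.6.
(b) the nearest-rank method: rank 12 → 275.
|275.6 − 275| = 0.6.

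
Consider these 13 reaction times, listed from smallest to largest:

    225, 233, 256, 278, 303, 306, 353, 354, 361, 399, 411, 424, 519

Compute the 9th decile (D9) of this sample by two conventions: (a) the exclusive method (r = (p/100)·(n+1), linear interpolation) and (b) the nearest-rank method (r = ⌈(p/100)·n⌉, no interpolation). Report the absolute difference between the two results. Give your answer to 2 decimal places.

n = 13.
(a) r = 12.6; between ranks 12 (424) and 13 (519): 481.
(b) the nearest-rank method: rank 12 → 424.
|481 − 424| = 57.

57.00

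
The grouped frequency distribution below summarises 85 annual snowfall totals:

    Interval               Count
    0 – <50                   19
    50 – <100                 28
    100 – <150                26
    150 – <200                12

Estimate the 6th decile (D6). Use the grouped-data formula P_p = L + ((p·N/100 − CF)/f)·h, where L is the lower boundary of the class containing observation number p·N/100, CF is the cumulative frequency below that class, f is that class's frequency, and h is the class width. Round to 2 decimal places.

107.69

N = 85; target position k = 60/100 · 85 = 51.
Cumulative frequencies: 19, 47, 73, 85.
Observation 51 falls in the class 100 – <150.
L = 100, CF = 47, f = 26, h = 50.
P60 = 100 + ((51 − 47)/26)·50 = 100 + 7.69231 = 107.692.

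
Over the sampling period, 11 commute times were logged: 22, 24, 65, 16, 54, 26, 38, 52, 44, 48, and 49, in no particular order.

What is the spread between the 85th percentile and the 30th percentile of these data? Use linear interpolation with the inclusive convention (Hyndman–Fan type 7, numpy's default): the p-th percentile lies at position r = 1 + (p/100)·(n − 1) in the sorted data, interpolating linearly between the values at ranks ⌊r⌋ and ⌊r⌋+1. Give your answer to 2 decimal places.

Sorted: 16, 22, 24, 26, 38, 44, 48, 49, 52, 54, 65.
n = 11.
P30: r = 4 (integer) → 26.
P85: r = 9.5; ranks 9–10 are 52, 54; interpolating gives 53.
Difference: 53 − 26 = 27.

27.00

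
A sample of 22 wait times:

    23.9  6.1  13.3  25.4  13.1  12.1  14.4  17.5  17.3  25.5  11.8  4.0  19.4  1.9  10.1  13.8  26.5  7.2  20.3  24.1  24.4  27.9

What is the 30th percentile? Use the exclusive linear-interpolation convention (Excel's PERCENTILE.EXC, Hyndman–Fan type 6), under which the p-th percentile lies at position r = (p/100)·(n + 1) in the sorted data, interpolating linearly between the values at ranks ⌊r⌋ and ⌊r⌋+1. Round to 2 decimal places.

Sorted: 1.9, 4.0, 6.1, 7.2, 10.1, 11.8, 12.1, 13.1, 13.3, 13.8, 14.4, 17.3, 17.5, 19.4, 20.3, 23.9, 24.1, 24.4, 25.4, 25.5, 26.5, 27.9.
n = 22.
r = (30/100)·(22 + 1) = 6.9.
Rank 6 is 11.8 and rank 7 is 12.1.
Interpolate: 11.8 + 0.9·(12.1 − 11.8) = 11.8 + 0.9·0.3 = 12.07.

12.07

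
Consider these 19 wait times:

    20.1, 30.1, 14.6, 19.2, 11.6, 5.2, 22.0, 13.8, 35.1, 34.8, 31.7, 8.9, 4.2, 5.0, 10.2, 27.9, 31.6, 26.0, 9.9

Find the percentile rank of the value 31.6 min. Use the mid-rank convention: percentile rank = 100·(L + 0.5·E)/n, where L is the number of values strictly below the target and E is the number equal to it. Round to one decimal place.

81.6

Sorted: 4.2, 5.0, 5.2, 8.9, 9.9, 10.2, 11.6, 13.8, 14.6, 19.2, 20.1, 22.0, 26.0, 27.9, 30.1, 31.6, 31.7, 34.8, 35.1.
Count below 31.6: L = 15; count equal: E = 1; n = 19.
Percentile rank = 100·(15 + 0.5·1)/19 = 100·15.5/19 = 81.58.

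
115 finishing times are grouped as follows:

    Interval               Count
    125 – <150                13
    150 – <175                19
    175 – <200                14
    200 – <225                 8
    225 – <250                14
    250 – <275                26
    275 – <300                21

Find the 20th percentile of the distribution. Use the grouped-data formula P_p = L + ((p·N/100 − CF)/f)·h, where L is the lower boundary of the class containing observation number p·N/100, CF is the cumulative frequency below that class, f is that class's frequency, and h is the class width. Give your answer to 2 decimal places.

N = 115; target position k = 20/100 · 115 = 23.
Cumulative frequencies: 13, 32, 46, 54, 68, 94, 115.
Observation 23 falls in the class 150 – <175.
L = 150, CF = 13, f = 19, h = 25.
P20 = 150 + ((23 − 13)/19)·25 = 150 + 13.1579 = 163.158.

163.16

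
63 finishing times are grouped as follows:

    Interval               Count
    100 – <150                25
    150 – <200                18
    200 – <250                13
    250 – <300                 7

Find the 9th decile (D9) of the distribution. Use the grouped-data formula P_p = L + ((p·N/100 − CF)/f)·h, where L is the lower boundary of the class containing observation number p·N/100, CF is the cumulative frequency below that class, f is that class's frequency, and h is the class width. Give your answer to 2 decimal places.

255.00

N = 63; target position k = 90/100 · 63 = 56.7.
Cumulative frequencies: 25, 43, 56, 63.
Observation 56.7 falls in the class 250 – <300.
L = 250, CF = 56, f = 7, h = 50.
P90 = 250 + ((56.7 − 56)/7)·50 = 250 + 5 = 255.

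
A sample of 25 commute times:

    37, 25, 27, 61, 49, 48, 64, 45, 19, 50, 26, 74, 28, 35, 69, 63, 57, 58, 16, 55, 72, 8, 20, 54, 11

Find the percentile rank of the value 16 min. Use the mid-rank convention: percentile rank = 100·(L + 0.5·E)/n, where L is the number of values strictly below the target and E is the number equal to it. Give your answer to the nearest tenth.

10.0

Sorted: 8, 11, 16, 19, 20, 25, 26, 27, 28, 35, 37, 45, 48, 49, 50, 54, 55, 57, 58, 61, 63, 64, 69, 72, 74.
Count below 16: L = 2; count equal: E = 1; n = 25.
Percentile rank = 100·(2 + 0.5·1)/25 = 100·2.5/25 = 10.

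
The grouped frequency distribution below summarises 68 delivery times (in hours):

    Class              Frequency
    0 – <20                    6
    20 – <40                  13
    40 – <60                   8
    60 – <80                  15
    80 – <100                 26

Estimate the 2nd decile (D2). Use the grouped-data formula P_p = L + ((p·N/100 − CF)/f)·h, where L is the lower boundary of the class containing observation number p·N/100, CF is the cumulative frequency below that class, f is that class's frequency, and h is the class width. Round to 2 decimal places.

N = 68; target position k = 20/100 · 68 = 13.6.
Cumulative frequencies: 6, 19, 27, 42, 68.
Observation 13.6 falls in the class 20 – <40.
L = 20, CF = 6, f = 13, h = 20.
P20 = 20 + ((13.6 − 6)/13)·20 = 20 + 11.6923 = 31.6923.

31.69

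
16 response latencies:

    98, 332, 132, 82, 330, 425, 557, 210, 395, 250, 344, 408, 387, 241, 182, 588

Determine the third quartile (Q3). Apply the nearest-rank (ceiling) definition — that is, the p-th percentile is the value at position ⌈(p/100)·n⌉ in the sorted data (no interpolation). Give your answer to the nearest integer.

395

Sorted: 82, 98, 132, 182, 210, 241, 250, 330, 332, 344, 387, 395, 408, 425, 557, 588.
n = 16.
Position = ⌈75/100 · 16⌉ = ⌈12⌉ = 12.
The value at rank 12 is 395.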